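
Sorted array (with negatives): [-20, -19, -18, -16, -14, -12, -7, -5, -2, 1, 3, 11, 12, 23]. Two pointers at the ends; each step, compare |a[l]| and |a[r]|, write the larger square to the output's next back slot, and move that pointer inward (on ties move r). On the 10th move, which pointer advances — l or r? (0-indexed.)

l

l=0 r=13: |-20|<=|23| out[13]=529, r--
l=0 r=12: |-20|>|12| out[12]=400, l++
l=1 r=12: |-19|>|12| out[11]=361, l++
l=2 r=12: |-18|>|12| out[10]=324, l++
l=3 r=12: |-16|>|12| out[9]=256, l++
l=4 r=12: |-14|>|12| out[8]=196, l++
l=5 r=12: |-12|<=|12| out[7]=144, r--
l=5 r=11: |-12|>|11| out[6]=144, l++
l=6 r=11: |-7|<=|11| out[5]=121, r--
l=6 r=10: |-7|>|3| out[4]=49, l++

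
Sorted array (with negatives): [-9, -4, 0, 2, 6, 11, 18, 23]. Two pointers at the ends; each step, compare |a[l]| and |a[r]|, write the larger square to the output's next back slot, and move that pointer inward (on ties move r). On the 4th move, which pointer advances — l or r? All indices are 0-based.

l=0 r=7: |-9|<=|23| out[7]=529, r--
l=0 r=6: |-9|<=|18| out[6]=324, r--
l=0 r=5: |-9|<=|11| out[5]=121, r--
l=0 r=4: |-9|>|6| out[4]=81, l++

l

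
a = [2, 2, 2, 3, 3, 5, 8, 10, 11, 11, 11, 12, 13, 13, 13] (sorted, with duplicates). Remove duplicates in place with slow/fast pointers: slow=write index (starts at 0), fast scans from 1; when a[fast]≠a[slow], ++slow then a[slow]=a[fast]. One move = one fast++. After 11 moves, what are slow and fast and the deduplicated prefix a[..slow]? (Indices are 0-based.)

slow=0 fast=1: a[fast]=2=a[slow] dup, fast++
slow=0 fast=2: a[fast]=2=a[slow] dup, fast++
slow=0 fast=3: a[fast]=3≠a[slow]=2 write a[1]=3, slow++,fast++
slow=1 fast=4: a[fast]=3=a[slow] dup, fast++
slow=1 fast=5: a[fast]=5≠a[slow]=3 write a[2]=5, slow++,fast++
slow=2 fast=6: a[fast]=8≠a[slow]=5 write a[3]=8, slow++,fast++
slow=3 fast=7: a[fast]=10≠a[slow]=8 write a[4]=10, slow++,fast++
slow=4 fast=8: a[fast]=11≠a[slow]=10 write a[5]=11, slow++,fast++
slow=5 fast=9: a[fast]=11=a[slow] dup, fast++
slow=5 fast=10: a[fast]=11=a[slow] dup, fast++
slow=5 fast=11: a[fast]=12≠a[slow]=11 write a[6]=12, slow++,fast++

slow=6, fast=12, prefix=[2, 3, 5, 8, 10, 11, 12]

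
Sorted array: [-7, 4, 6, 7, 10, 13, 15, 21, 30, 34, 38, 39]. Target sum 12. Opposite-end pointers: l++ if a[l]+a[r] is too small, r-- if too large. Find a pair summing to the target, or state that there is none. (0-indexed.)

no pair

l=0 r=11: -7+39=32 >12, r--
l=0 r=10: -7+38=31 >12, r--
l=0 r=9: -7+34=27 >12, r--
l=0 r=8: -7+30=23 >12, r--
l=0 r=7: -7+21=14 >12, r--
l=0 r=6: -7+15=8 <12, l++
l=1 r=6: 4+15=19 >12, r--
l=1 r=5: 4+13=17 >12, r--
l=1 r=4: 4+10=14 >12, r--
l=1 r=3: 4+7=11 <12, l++
l=2 r=3: 6+7=13 >12, r--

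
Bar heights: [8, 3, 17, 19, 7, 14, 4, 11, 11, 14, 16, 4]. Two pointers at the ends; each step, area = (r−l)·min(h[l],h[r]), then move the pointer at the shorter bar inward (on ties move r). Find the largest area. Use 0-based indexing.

max area = 128

l=0 r=11: min(8,4)*11=44 best=44 *, r--
l=0 r=10: min(8,16)*10=80 best=80 *, l++
l=1 r=10: min(3,16)*9=27 best=80, l++
l=2 r=10: min(17,16)*8=128 best=128 *, r--
l=2 r=9: min(17,14)*7=98 best=128, r--
l=2 r=8: min(17,11)*6=66 best=128, r--
l=2 r=7: min(17,11)*5=55 best=128, r--
l=2 r=6: min(17,4)*4=16 best=128, r--
l=2 r=5: min(17,14)*3=42 best=128, r--
l=2 r=4: min(17,7)*2=14 best=128, r--
l=2 r=3: min(17,19)*1=17 best=128, l++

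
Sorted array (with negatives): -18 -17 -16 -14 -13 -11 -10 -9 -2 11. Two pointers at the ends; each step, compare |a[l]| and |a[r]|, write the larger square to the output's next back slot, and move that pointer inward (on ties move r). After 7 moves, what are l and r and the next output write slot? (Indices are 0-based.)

l=6, r=8, next write slot=2

[0,9] |-18|>|11| out[9]=324 → l++
[1,9] |-17|>|11| out[8]=289 → l++
[2,9] |-16|>|11| out[7]=256 → l++
[3,9] |-14|>|11| out[6]=196 → l++
[4,9] |-13|>|11| out[5]=169 → l++
[5,9] |-11|<=|11| out[4]=121 → r--
[5,8] |-11|>|-2| out[3]=121 → l++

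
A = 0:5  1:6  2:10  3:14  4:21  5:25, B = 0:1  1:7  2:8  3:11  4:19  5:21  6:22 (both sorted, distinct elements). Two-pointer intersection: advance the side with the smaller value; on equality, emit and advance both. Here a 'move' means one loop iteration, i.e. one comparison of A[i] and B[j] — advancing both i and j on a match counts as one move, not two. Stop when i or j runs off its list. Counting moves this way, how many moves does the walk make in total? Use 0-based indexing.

i=0 j=0: 5>1, j++
i=0 j=1: 5<7, i++
i=1 j=1: 6<7, i++
i=2 j=1: 10>7, j++
i=2 j=2: 10>8, j++
i=2 j=3: 10<11, i++
i=3 j=3: 14>11, j++
i=3 j=4: 14<19, i++
i=4 j=4: 21>19, j++
i=4 j=5: 21==21 emit, i++,j++
i=5 j=6: 25>22, j++

11 moves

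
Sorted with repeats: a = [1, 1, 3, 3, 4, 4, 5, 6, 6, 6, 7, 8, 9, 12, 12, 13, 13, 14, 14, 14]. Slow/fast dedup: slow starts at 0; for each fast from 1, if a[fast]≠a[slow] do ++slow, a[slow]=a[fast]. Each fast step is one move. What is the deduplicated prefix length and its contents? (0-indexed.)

length 11; prefix = [1, 3, 4, 5, 6, 7, 8, 9, 12, 13, 14]

(s=0,f=1) a[fast]=1=a[slow] dup → fast++
(s=0,f=2) a[fast]=3≠a[slow]=1 write a[1]=3 → slow++,fast++
(s=1,f=3) a[fast]=3=a[slow] dup → fast++
(s=1,f=4) a[fast]=4≠a[slow]=3 write a[2]=4 → slow++,fast++
(s=2,f=5) a[fast]=4=a[slow] dup → fast++
(s=2,f=6) a[fast]=5≠a[slow]=4 write a[3]=5 → slow++,fast++
(s=3,f=7) a[fast]=6≠a[slow]=5 write a[4]=6 → slow++,fast++
(s=4,f=8) a[fast]=6=a[slow] dup → fast++
(s=4,f=9) a[fast]=6=a[slow] dup → fast++
(s=4,f=10) a[fast]=7≠a[slow]=6 write a[5]=7 → slow++,fast++
(s=5,f=11) a[fast]=8≠a[slow]=7 write a[6]=8 → slow++,fast++
(s=6,f=12) a[fast]=9≠a[slow]=8 write a[7]=9 → slow++,fast++
(s=7,f=13) a[fast]=12≠a[slow]=9 write a[8]=12 → slow++,fast++
(s=8,f=14) a[fast]=12=a[slow] dup → fast++
(s=8,f=15) a[fast]=13≠a[slow]=12 write a[9]=13 → slow++,fast++
(s=9,f=16) a[fast]=13=a[slow] dup → fast++
(s=9,f=17) a[fast]=14≠a[slow]=13 write a[10]=14 → slow++,fast++
(s=10,f=18) a[fast]=14=a[slow] dup → fast++
(s=10,f=19) a[fast]=14=a[slow] dup → fast++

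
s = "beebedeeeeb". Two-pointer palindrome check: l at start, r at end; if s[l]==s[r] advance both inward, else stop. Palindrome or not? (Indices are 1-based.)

not a palindrome (mismatch at 4,8)

[1,11] 'b'=='b' → l++,r--
[2,10] 'e'=='e' → l++,r--
[3,9] 'e'=='e' → l++,r--
[4,8] 'b'!='e' → stop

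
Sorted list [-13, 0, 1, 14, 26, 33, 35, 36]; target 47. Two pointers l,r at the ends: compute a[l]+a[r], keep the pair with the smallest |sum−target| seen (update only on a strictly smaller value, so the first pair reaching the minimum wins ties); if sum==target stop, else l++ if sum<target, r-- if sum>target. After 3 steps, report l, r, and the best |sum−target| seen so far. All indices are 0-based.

l=3, r=7, best |Δ|=10

l=0 r=7: -13+36=23 d=24 *, l++
l=1 r=7: 0+36=36 d=11 *, l++
l=2 r=7: 1+36=37 d=10 *, l++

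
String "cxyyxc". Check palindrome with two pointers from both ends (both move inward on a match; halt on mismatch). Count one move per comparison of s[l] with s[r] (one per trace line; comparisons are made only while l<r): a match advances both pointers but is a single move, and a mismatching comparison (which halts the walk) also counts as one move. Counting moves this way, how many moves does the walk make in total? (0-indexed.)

3 moves

l=0 r=5: 'c'=='c', l++,r--
l=1 r=4: 'x'=='x', l++,r--
l=2 r=3: 'y'=='y', l++,r--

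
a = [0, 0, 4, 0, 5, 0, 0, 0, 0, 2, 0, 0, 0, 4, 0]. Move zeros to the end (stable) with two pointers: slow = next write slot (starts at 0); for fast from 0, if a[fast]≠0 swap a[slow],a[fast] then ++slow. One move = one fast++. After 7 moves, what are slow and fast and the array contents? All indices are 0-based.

slow=2, fast=7, a=[4, 5, 0, 0, 0, 0, 0, 0, 0, 2, 0, 0, 0, 4, 0]

slow=0 fast=0: a[fast]=0, fast++
slow=0 fast=1: a[fast]=0, fast++
slow=0 fast=2: a[fast]=4≠0 swap→a[0]=4, slow++,fast++
slow=1 fast=3: a[fast]=0, fast++
slow=1 fast=4: a[fast]=5≠0 swap→a[1]=5, slow++,fast++
slow=2 fast=5: a[fast]=0, fast++
slow=2 fast=6: a[fast]=0, fast++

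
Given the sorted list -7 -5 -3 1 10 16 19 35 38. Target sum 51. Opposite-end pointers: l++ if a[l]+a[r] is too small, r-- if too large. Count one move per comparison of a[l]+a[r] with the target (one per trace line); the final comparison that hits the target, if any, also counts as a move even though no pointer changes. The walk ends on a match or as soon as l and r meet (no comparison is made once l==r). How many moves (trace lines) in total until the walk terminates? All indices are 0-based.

[0,8] -7+38=31 <51 → l++
[1,8] -5+38=33 <51 → l++
[2,8] -3+38=35 <51 → l++
[3,8] 1+38=39 <51 → l++
[4,8] 10+38=48 <51 → l++
[5,8] 16+38=54 >51 → r--
[5,7] 16+35=51 → found

7 moves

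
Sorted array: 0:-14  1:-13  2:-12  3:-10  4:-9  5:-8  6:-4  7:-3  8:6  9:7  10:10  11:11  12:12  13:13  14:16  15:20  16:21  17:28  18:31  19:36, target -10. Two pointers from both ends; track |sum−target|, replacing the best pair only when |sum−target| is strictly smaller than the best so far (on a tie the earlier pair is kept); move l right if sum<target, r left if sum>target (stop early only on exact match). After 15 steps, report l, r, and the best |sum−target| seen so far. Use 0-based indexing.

[0,19] -14+36=22 d=32 * → r--
[0,18] -14+31=17 d=27 * → r--
[0,17] -14+28=14 d=24 * → r--
[0,16] -14+21=7 d=17 * → r--
[0,15] -14+20=6 d=16 * → r--
[0,14] -14+16=2 d=12 * → r--
[0,13] -14+13=-1 d=9 * → r--
[0,12] -14+12=-2 d=8 * → r--
[0,11] -14+11=-3 d=7 * → r--
[0,10] -14+10=-4 d=6 * → r--
[0,9] -14+7=-7 d=3 * → r--
[0,8] -14+6=-8 d=2 * → r--
[0,7] -14+-3=-17 d=7 → l++
[1,7] -13+-3=-16 d=6 → l++
[2,7] -12+-3=-15 d=5 → l++

l=3, r=7, best |Δ|=2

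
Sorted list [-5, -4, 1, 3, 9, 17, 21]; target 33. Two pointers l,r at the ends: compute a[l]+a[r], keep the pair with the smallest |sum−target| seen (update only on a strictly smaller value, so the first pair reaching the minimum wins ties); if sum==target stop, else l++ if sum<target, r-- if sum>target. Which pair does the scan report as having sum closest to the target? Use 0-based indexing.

pair (9, 21) with sum 30 (|Δ|=3)

[0,6] -5+21=16 d=17 * → l++
[1,6] -4+21=17 d=16 * → l++
[2,6] 1+21=22 d=11 * → l++
[3,6] 3+21=24 d=9 * → l++
[4,6] 9+21=30 d=3 * → l++
[5,6] 17+21=38 d=5 → r--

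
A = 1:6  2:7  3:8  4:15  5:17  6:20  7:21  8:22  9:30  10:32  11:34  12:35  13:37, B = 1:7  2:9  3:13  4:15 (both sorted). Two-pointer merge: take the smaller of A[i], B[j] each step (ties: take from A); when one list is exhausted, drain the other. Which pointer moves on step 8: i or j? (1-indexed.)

j

[i=1,j=1] A[i]=6<=B[j]=7 take 6 → i++
[i=2,j=1] A[i]=7<=B[j]=7 take 7 → i++
[i=3,j=1] A[i]=8>B[j]=7 take 7 → j++
[i=3,j=2] A[i]=8<=B[j]=9 take 8 → i++
[i=4,j=2] A[i]=15>B[j]=9 take 9 → j++
[i=4,j=3] A[i]=15>B[j]=13 take 13 → j++
[i=4,j=4] A[i]=15<=B[j]=15 take 15 → i++
[i=5,j=4] A[i]=17>B[j]=15 take 15 → j++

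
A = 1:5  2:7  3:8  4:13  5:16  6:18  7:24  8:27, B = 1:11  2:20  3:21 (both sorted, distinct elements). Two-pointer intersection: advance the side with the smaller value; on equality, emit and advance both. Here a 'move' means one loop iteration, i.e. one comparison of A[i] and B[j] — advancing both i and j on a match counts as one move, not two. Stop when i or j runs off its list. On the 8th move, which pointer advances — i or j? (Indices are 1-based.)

i=1 j=1: 5<11, i++
i=2 j=1: 7<11, i++
i=3 j=1: 8<11, i++
i=4 j=1: 13>11, j++
i=4 j=2: 13<20, i++
i=5 j=2: 16<20, i++
i=6 j=2: 18<20, i++
i=7 j=2: 24>20, j++

j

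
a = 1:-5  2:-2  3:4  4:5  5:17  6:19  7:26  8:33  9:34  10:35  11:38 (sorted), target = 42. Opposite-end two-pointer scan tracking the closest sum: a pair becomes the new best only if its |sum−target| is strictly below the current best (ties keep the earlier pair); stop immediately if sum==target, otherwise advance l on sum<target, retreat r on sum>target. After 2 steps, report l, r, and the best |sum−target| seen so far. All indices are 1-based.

l=3, r=11, best |Δ|=6

[1,11] -5+38=33 d=9 * → l++
[2,11] -2+38=36 d=6 * → l++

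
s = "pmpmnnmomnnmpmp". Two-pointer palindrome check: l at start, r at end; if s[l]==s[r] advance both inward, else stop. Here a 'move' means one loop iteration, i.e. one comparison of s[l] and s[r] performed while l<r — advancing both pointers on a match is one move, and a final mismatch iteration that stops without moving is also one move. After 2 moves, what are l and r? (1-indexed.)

l=3, r=13

[1,15] 'p'=='p' → l++,r--
[2,14] 'm'=='m' → l++,r--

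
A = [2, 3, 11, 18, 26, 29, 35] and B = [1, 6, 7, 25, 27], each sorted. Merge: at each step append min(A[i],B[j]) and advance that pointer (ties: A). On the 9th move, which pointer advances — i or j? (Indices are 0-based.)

[i=0,j=0] A[i]=2>B[j]=1 take 1 → j++
[i=0,j=1] A[i]=2<=B[j]=6 take 2 → i++
[i=1,j=1] A[i]=3<=B[j]=6 take 3 → i++
[i=2,j=1] A[i]=11>B[j]=6 take 6 → j++
[i=2,j=2] A[i]=11>B[j]=7 take 7 → j++
[i=2,j=3] A[i]=11<=B[j]=25 take 11 → i++
[i=3,j=3] A[i]=18<=B[j]=25 take 18 → i++
[i=4,j=3] A[i]=26>B[j]=25 take 25 → j++
[i=4,j=4] A[i]=26<=B[j]=27 take 26 → i++

i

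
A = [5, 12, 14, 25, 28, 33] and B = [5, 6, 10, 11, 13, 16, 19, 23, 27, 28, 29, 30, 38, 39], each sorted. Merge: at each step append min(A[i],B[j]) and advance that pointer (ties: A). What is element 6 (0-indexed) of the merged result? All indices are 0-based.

merged[6] = 13

i=0 j=0: A[i]=5<=B[j]=5 take 5, i++
i=1 j=0: A[i]=12>B[j]=5 take 5, j++
i=1 j=1: A[i]=12>B[j]=6 take 6, j++
i=1 j=2: A[i]=12>B[j]=10 take 10, j++
i=1 j=3: A[i]=12>B[j]=11 take 11, j++
i=1 j=4: A[i]=12<=B[j]=13 take 12, i++
i=2 j=4: A[i]=14>B[j]=13 take 13, j++
i=2 j=5: A[i]=14<=B[j]=16 take 14, i++
i=3 j=5: A[i]=25>B[j]=16 take 16, j++
i=3 j=6: A[i]=25>B[j]=19 take 19, j++
i=3 j=7: A[i]=25>B[j]=23 take 23, j++
i=3 j=8: A[i]=25<=B[j]=27 take 25, i++
i=4 j=8: A[i]=28>B[j]=27 take 27, j++
i=4 j=9: A[i]=28<=B[j]=28 take 28, i++
i=5 j=9: A[i]=33>B[j]=28 take 28, j++
i=5 j=10: A[i]=33>B[j]=29 take 29, j++
i=5 j=11: A[i]=33>B[j]=30 take 30, j++
i=5 j=12: A[i]=33<=B[j]=38 take 33, i++
i=6 j=12: A done, take B[j]=38, j++
i=6 j=13: A done, take B[j]=39, j++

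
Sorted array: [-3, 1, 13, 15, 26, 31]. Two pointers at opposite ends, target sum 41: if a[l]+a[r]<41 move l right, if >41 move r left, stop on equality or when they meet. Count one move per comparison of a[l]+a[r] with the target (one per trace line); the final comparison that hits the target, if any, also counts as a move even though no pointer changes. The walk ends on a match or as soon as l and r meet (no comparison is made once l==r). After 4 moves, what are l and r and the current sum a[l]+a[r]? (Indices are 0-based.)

l=0 r=5: -3+31=28 <41, l++
l=1 r=5: 1+31=32 <41, l++
l=2 r=5: 13+31=44 >41, r--
l=2 r=4: 13+26=39 <41, l++

l=3, r=4, sum=41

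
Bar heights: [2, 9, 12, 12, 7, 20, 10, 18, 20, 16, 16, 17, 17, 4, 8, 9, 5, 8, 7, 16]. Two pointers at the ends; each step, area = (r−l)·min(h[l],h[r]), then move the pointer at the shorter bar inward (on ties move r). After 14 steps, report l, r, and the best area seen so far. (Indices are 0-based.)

[0,19] min(2,16)*19=38 best=38 * → l++
[1,19] min(9,16)*18=162 best=162 * → l++
[2,19] min(12,16)*17=204 best=204 * → l++
[3,19] min(12,16)*16=192 best=204 → l++
[4,19] min(7,16)*15=105 best=204 → l++
[5,19] min(20,16)*14=224 best=224 * → r--
[5,18] min(20,7)*13=91 best=224 → r--
[5,17] min(20,8)*12=96 best=224 → r--
[5,16] min(20,5)*11=55 best=224 → r--
[5,15] min(20,9)*10=90 best=224 → r--
[5,14] min(20,8)*9=72 best=224 → r--
[5,13] min(20,4)*8=32 best=224 → r--
[5,12] min(20,17)*7=119 best=224 → r--
[5,11] min(20,17)*6=102 best=224 → r--

l=5, r=10, best area=224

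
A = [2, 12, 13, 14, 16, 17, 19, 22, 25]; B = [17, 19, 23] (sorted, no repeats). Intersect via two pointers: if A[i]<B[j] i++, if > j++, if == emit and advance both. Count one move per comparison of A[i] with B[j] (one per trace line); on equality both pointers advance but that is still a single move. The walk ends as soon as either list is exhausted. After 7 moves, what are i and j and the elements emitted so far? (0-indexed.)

i=7, j=2, emitted=[17, 19]

[i=0,j=0] 2<17 → i++
[i=1,j=0] 12<17 → i++
[i=2,j=0] 13<17 → i++
[i=3,j=0] 14<17 → i++
[i=4,j=0] 16<17 → i++
[i=5,j=0] 17==17 emit → i++,j++
[i=6,j=1] 19==19 emit → i++,j++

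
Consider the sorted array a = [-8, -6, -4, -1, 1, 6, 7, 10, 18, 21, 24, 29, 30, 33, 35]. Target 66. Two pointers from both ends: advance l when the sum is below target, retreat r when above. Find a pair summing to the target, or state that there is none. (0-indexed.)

no pair

l=0 r=14: -8+35=27 <66, l++
l=1 r=14: -6+35=29 <66, l++
l=2 r=14: -4+35=31 <66, l++
l=3 r=14: -1+35=34 <66, l++
l=4 r=14: 1+35=36 <66, l++
l=5 r=14: 6+35=41 <66, l++
l=6 r=14: 7+35=42 <66, l++
l=7 r=14: 10+35=45 <66, l++
l=8 r=14: 18+35=53 <66, l++
l=9 r=14: 21+35=56 <66, l++
l=10 r=14: 24+35=59 <66, l++
l=11 r=14: 29+35=64 <66, l++
l=12 r=14: 30+35=65 <66, l++
l=13 r=14: 33+35=68 >66, r--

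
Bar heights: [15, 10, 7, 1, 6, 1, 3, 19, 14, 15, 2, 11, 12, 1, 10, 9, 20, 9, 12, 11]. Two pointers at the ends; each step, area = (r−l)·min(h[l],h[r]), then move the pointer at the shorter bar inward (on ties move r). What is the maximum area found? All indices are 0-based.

[0,19] min(15,11)*19=209 best=209 * → r--
[0,18] min(15,12)*18=216 best=216 * → r--
[0,17] min(15,9)*17=153 best=216 → r--
[0,16] min(15,20)*16=240 best=240 * → l++
[1,16] min(10,20)*15=150 best=240 → l++
[2,16] min(7,20)*14=98 best=240 → l++
[3,16] min(1,20)*13=13 best=240 → l++
[4,16] min(6,20)*12=72 best=240 → l++
[5,16] min(1,20)*11=11 best=240 → l++
[6,16] min(3,20)*10=30 best=240 → l++
[7,16] min(19,20)*9=171 best=240 → l++
[8,16] min(14,20)*8=112 best=240 → l++
[9,16] min(15,20)*7=105 best=240 → l++
[10,16] min(2,20)*6=12 best=240 → l++
[11,16] min(11,20)*5=55 best=240 → l++
[12,16] min(12,20)*4=48 best=240 → l++
[13,16] min(1,20)*3=3 best=240 → l++
[14,16] min(10,20)*2=20 best=240 → l++
[15,16] min(9,20)*1=9 best=240 → l++

max area = 240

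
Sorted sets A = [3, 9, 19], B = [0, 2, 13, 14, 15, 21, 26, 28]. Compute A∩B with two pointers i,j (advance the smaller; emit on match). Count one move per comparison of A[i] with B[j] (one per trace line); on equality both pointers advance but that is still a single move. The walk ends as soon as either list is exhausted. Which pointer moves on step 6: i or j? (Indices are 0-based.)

j

i=0 j=0: 3>0, j++
i=0 j=1: 3>2, j++
i=0 j=2: 3<13, i++
i=1 j=2: 9<13, i++
i=2 j=2: 19>13, j++
i=2 j=3: 19>14, j++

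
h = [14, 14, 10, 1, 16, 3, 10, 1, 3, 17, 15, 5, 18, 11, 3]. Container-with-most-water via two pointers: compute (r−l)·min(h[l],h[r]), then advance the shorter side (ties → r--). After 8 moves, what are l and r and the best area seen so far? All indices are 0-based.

l=0 r=14: min(14,3)*14=42 best=42 *, r--
l=0 r=13: min(14,11)*13=143 best=143 *, r--
l=0 r=12: min(14,18)*12=168 best=168 *, l++
l=1 r=12: min(14,18)*11=154 best=168, l++
l=2 r=12: min(10,18)*10=100 best=168, l++
l=3 r=12: min(1,18)*9=9 best=168, l++
l=4 r=12: min(16,18)*8=128 best=168, l++
l=5 r=12: min(3,18)*7=21 best=168, l++

l=6, r=12, best area=168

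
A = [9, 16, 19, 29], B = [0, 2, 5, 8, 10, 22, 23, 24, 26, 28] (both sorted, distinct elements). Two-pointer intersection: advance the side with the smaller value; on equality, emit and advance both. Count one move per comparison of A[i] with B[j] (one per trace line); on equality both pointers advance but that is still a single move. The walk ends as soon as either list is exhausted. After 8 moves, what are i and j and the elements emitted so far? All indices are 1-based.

i=4, j=6, emitted=[]

[i=1,j=1] 9>0 → j++
[i=1,j=2] 9>2 → j++
[i=1,j=3] 9>5 → j++
[i=1,j=4] 9>8 → j++
[i=1,j=5] 9<10 → i++
[i=2,j=5] 16>10 → j++
[i=2,j=6] 16<22 → i++
[i=3,j=6] 19<22 → i++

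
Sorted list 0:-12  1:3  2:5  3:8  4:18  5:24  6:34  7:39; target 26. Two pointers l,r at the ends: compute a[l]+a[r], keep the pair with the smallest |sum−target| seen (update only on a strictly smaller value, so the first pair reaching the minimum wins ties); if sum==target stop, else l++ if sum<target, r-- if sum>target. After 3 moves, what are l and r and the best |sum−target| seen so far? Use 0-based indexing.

l=1, r=5, best |Δ|=1

l=0 r=7: -12+39=27 d=1 *, r--
l=0 r=6: -12+34=22 d=4, l++
l=1 r=6: 3+34=37 d=11, r--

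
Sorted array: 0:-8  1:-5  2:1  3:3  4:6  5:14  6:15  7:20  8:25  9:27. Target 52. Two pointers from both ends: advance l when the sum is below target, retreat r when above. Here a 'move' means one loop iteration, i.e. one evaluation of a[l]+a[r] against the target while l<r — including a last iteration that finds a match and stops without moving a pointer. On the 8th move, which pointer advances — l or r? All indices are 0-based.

l=0 r=9: -8+27=19 <52, l++
l=1 r=9: -5+27=22 <52, l++
l=2 r=9: 1+27=28 <52, l++
l=3 r=9: 3+27=30 <52, l++
l=4 r=9: 6+27=33 <52, l++
l=5 r=9: 14+27=41 <52, l++
l=6 r=9: 15+27=42 <52, l++
l=7 r=9: 20+27=47 <52, l++

l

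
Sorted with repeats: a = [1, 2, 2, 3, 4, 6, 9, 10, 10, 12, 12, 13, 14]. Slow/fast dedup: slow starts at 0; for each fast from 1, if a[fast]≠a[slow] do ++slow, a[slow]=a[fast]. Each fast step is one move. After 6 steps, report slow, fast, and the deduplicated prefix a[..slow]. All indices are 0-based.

slow=5, fast=7, prefix=[1, 2, 3, 4, 6, 9]

slow=0 fast=1: a[fast]=2≠a[slow]=1 write a[1]=2, slow++,fast++
slow=1 fast=2: a[fast]=2=a[slow] dup, fast++
slow=1 fast=3: a[fast]=3≠a[slow]=2 write a[2]=3, slow++,fast++
slow=2 fast=4: a[fast]=4≠a[slow]=3 write a[3]=4, slow++,fast++
slow=3 fast=5: a[fast]=6≠a[slow]=4 write a[4]=6, slow++,fast++
slow=4 fast=6: a[fast]=9≠a[slow]=6 write a[5]=9, slow++,fast++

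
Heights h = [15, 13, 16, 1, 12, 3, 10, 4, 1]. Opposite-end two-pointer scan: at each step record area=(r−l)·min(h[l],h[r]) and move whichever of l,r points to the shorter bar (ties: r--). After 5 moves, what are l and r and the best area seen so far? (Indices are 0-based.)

l=0, r=3, best area=60

l=0 r=8: min(15,1)*8=8 best=8 *, r--
l=0 r=7: min(15,4)*7=28 best=28 *, r--
l=0 r=6: min(15,10)*6=60 best=60 *, r--
l=0 r=5: min(15,3)*5=15 best=60, r--
l=0 r=4: min(15,12)*4=48 best=60, r--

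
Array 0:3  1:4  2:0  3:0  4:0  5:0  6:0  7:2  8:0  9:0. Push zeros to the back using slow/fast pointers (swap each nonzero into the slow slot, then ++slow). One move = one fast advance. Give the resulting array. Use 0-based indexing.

[3, 4, 2, 0, 0, 0, 0, 0, 0, 0]

(s=0,f=0) a[fast]=3≠0 swap→a[0]=3 → slow++,fast++
(s=1,f=1) a[fast]=4≠0 swap→a[1]=4 → slow++,fast++
(s=2,f=2) a[fast]=0 → fast++
(s=2,f=3) a[fast]=0 → fast++
(s=2,f=4) a[fast]=0 → fast++
(s=2,f=5) a[fast]=0 → fast++
(s=2,f=6) a[fast]=0 → fast++
(s=2,f=7) a[fast]=2≠0 swap→a[2]=2 → slow++,fast++
(s=3,f=8) a[fast]=0 → fast++
(s=3,f=9) a[fast]=0 → fast++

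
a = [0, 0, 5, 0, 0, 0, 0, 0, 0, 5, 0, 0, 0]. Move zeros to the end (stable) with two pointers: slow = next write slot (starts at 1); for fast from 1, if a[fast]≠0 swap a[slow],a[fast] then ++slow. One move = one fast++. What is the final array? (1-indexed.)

[5, 5, 0, 0, 0, 0, 0, 0, 0, 0, 0, 0, 0]

slow=1 fast=1: a[fast]=0, fast++
slow=1 fast=2: a[fast]=0, fast++
slow=1 fast=3: a[fast]=5≠0 swap→a[1]=5, slow++,fast++
slow=2 fast=4: a[fast]=0, fast++
slow=2 fast=5: a[fast]=0, fast++
slow=2 fast=6: a[fast]=0, fast++
slow=2 fast=7: a[fast]=0, fast++
slow=2 fast=8: a[fast]=0, fast++
slow=2 fast=9: a[fast]=0, fast++
slow=2 fast=10: a[fast]=5≠0 swap→a[2]=5, slow++,fast++
slow=3 fast=11: a[fast]=0, fast++
slow=3 fast=12: a[fast]=0, fast++
slow=3 fast=13: a[fast]=0, fast++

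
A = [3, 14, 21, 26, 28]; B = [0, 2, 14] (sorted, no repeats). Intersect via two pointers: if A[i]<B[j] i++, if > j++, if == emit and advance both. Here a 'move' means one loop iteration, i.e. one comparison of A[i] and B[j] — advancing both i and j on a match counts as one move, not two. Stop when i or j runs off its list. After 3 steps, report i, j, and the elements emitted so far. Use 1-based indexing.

i=1 j=1: 3>0, j++
i=1 j=2: 3>2, j++
i=1 j=3: 3<14, i++

i=2, j=3, emitted=[]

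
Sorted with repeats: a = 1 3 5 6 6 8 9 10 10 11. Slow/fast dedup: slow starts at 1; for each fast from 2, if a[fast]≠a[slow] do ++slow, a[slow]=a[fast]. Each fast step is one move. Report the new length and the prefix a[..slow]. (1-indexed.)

length 8; prefix = [1, 3, 5, 6, 8, 9, 10, 11]

(s=1,f=2) a[fast]=3≠a[slow]=1 write a[2]=3 → slow++,fast++
(s=2,f=3) a[fast]=5≠a[slow]=3 write a[3]=5 → slow++,fast++
(s=3,f=4) a[fast]=6≠a[slow]=5 write a[4]=6 → slow++,fast++
(s=4,f=5) a[fast]=6=a[slow] dup → fast++
(s=4,f=6) a[fast]=8≠a[slow]=6 write a[5]=8 → slow++,fast++
(s=5,f=7) a[fast]=9≠a[slow]=8 write a[6]=9 → slow++,fast++
(s=6,f=8) a[fast]=10≠a[slow]=9 write a[7]=10 → slow++,fast++
(s=7,f=9) a[fast]=10=a[slow] dup → fast++
(s=7,f=10) a[fast]=11≠a[slow]=10 write a[8]=11 → slow++,fast++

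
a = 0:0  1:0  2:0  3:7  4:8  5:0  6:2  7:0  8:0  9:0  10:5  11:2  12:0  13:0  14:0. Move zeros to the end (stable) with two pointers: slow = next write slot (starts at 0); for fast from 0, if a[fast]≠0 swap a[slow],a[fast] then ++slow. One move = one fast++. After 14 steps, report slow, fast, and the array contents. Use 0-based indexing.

slow=5, fast=14, a=[7, 8, 2, 5, 2, 0, 0, 0, 0, 0, 0, 0, 0, 0, 0]

slow=0 fast=0: a[fast]=0, fast++
slow=0 fast=1: a[fast]=0, fast++
slow=0 fast=2: a[fast]=0, fast++
slow=0 fast=3: a[fast]=7≠0 swap→a[0]=7, slow++,fast++
slow=1 fast=4: a[fast]=8≠0 swap→a[1]=8, slow++,fast++
slow=2 fast=5: a[fast]=0, fast++
slow=2 fast=6: a[fast]=2≠0 swap→a[2]=2, slow++,fast++
slow=3 fast=7: a[fast]=0, fast++
slow=3 fast=8: a[fast]=0, fast++
slow=3 fast=9: a[fast]=0, fast++
slow=3 fast=10: a[fast]=5≠0 swap→a[3]=5, slow++,fast++
slow=4 fast=11: a[fast]=2≠0 swap→a[4]=2, slow++,fast++
slow=5 fast=12: a[fast]=0, fast++
slow=5 fast=13: a[fast]=0, fast++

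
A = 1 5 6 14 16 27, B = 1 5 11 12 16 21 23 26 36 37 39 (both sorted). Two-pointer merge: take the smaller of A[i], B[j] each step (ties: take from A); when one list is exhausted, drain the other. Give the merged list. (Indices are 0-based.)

[i=0,j=0] A[i]=1<=B[j]=1 take 1 → i++
[i=1,j=0] A[i]=5>B[j]=1 take 1 → j++
[i=1,j=1] A[i]=5<=B[j]=5 take 5 → i++
[i=2,j=1] A[i]=6>B[j]=5 take 5 → j++
[i=2,j=2] A[i]=6<=B[j]=11 take 6 → i++
[i=3,j=2] A[i]=14>B[j]=11 take 11 → j++
[i=3,j=3] A[i]=14>B[j]=12 take 12 → j++
[i=3,j=4] A[i]=14<=B[j]=16 take 14 → i++
[i=4,j=4] A[i]=16<=B[j]=16 take 16 → i++
[i=5,j=4] A[i]=27>B[j]=16 take 16 → j++
[i=5,j=5] A[i]=27>B[j]=21 take 21 → j++
[i=5,j=6] A[i]=27>B[j]=23 take 23 → j++
[i=5,j=7] A[i]=27>B[j]=26 take 26 → j++
[i=5,j=8] A[i]=27<=B[j]=36 take 27 → i++
[i=6,j=8] A done, take B[j]=36 → j++
[i=6,j=9] A done, take B[j]=37 → j++
[i=6,j=10] A done, take B[j]=39 → j++

[1, 1, 5, 5, 6, 11, 12, 14, 16, 16, 21, 23, 26, 27, 36, 37, 39]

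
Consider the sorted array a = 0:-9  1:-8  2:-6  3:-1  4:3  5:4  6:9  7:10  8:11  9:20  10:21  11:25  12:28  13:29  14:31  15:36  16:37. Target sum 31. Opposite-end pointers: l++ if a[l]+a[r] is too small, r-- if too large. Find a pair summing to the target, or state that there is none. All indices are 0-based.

(-6, 37)

l=0 r=16: -9+37=28 <31, l++
l=1 r=16: -8+37=29 <31, l++
l=2 r=16: -6+37=31, found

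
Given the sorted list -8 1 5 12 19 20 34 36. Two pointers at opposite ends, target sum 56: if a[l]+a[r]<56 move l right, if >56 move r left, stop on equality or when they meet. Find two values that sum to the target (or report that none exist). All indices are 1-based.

l=1 r=8: -8+36=28 <56, l++
l=2 r=8: 1+36=37 <56, l++
l=3 r=8: 5+36=41 <56, l++
l=4 r=8: 12+36=48 <56, l++
l=5 r=8: 19+36=55 <56, l++
l=6 r=8: 20+36=56, found

(20, 36)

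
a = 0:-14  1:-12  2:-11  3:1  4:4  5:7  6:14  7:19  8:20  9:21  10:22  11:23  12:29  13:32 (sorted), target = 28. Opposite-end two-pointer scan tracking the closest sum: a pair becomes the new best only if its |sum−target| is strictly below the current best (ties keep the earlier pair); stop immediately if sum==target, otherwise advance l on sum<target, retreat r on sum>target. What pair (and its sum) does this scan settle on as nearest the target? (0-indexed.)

pair (7, 21) with sum 28 (|Δ|=0)

l=0 r=13: -14+32=18 d=10 *, l++
l=1 r=13: -12+32=20 d=8 *, l++
l=2 r=13: -11+32=21 d=7 *, l++
l=3 r=13: 1+32=33 d=5 *, r--
l=3 r=12: 1+29=30 d=2 *, r--
l=3 r=11: 1+23=24 d=4, l++
l=4 r=11: 4+23=27 d=1 *, l++
l=5 r=11: 7+23=30 d=2, r--
l=5 r=10: 7+22=29 d=1, r--
l=5 r=9: 7+21=28 d=0 *, stop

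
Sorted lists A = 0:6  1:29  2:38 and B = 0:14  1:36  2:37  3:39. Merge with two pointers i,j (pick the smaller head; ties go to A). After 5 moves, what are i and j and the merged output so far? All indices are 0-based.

[i=0,j=0] A[i]=6<=B[j]=14 take 6 → i++
[i=1,j=0] A[i]=29>B[j]=14 take 14 → j++
[i=1,j=1] A[i]=29<=B[j]=36 take 29 → i++
[i=2,j=1] A[i]=38>B[j]=36 take 36 → j++
[i=2,j=2] A[i]=38>B[j]=37 take 37 → j++

i=2, j=3, merged so far=[6, 14, 29, 36, 37]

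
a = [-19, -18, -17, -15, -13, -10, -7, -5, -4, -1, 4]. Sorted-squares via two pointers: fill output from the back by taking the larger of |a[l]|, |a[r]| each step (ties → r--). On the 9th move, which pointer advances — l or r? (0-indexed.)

[0,10] |-19|>|4| out[10]=361 → l++
[1,10] |-18|>|4| out[9]=324 → l++
[2,10] |-17|>|4| out[8]=289 → l++
[3,10] |-15|>|4| out[7]=225 → l++
[4,10] |-13|>|4| out[6]=169 → l++
[5,10] |-10|>|4| out[5]=100 → l++
[6,10] |-7|>|4| out[4]=49 → l++
[7,10] |-5|>|4| out[3]=25 → l++
[8,10] |-4|<=|4| out[2]=16 → r--

r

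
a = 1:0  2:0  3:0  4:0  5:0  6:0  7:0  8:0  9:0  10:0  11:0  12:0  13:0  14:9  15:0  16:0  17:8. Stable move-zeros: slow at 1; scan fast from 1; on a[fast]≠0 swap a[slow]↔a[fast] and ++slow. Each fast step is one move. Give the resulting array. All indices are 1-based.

slow=1 fast=1: a[fast]=0, fast++
slow=1 fast=2: a[fast]=0, fast++
slow=1 fast=3: a[fast]=0, fast++
slow=1 fast=4: a[fast]=0, fast++
slow=1 fast=5: a[fast]=0, fast++
slow=1 fast=6: a[fast]=0, fast++
slow=1 fast=7: a[fast]=0, fast++
slow=1 fast=8: a[fast]=0, fast++
slow=1 fast=9: a[fast]=0, fast++
slow=1 fast=10: a[fast]=0, fast++
slow=1 fast=11: a[fast]=0, fast++
slow=1 fast=12: a[fast]=0, fast++
slow=1 fast=13: a[fast]=0, fast++
slow=1 fast=14: a[fast]=9≠0 swap→a[1]=9, slow++,fast++
slow=2 fast=15: a[fast]=0, fast++
slow=2 fast=16: a[fast]=0, fast++
slow=2 fast=17: a[fast]=8≠0 swap→a[2]=8, slow++,fast++

[9, 8, 0, 0, 0, 0, 0, 0, 0, 0, 0, 0, 0, 0, 0, 0, 0]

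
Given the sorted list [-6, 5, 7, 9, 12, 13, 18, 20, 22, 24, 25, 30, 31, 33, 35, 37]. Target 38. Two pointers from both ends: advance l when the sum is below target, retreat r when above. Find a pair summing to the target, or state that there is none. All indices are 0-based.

(5, 33)

[0,15] -6+37=31 <38 → l++
[1,15] 5+37=42 >38 → r--
[1,14] 5+35=40 >38 → r--
[1,13] 5+33=38 → found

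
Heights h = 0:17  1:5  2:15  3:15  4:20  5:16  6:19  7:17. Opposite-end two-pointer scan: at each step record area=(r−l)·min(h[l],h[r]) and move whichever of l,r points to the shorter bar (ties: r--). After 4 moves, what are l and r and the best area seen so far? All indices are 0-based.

l=3, r=6, best area=119

[0,7] min(17,17)*7=119 best=119 * → r--
[0,6] min(17,19)*6=102 best=119 → l++
[1,6] min(5,19)*5=25 best=119 → l++
[2,6] min(15,19)*4=60 best=119 → l++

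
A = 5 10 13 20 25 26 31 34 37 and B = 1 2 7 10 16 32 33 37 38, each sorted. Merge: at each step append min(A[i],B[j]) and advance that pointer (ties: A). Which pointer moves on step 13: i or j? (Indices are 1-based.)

i=1 j=1: A[i]=5>B[j]=1 take 1, j++
i=1 j=2: A[i]=5>B[j]=2 take 2, j++
i=1 j=3: A[i]=5<=B[j]=7 take 5, i++
i=2 j=3: A[i]=10>B[j]=7 take 7, j++
i=2 j=4: A[i]=10<=B[j]=10 take 10, i++
i=3 j=4: A[i]=13>B[j]=10 take 10, j++
i=3 j=5: A[i]=13<=B[j]=16 take 13, i++
i=4 j=5: A[i]=20>B[j]=16 take 16, j++
i=4 j=6: A[i]=20<=B[j]=32 take 20, i++
i=5 j=6: A[i]=25<=B[j]=32 take 25, i++
i=6 j=6: A[i]=26<=B[j]=32 take 26, i++
i=7 j=6: A[i]=31<=B[j]=32 take 31, i++
i=8 j=6: A[i]=34>B[j]=32 take 32, j++

j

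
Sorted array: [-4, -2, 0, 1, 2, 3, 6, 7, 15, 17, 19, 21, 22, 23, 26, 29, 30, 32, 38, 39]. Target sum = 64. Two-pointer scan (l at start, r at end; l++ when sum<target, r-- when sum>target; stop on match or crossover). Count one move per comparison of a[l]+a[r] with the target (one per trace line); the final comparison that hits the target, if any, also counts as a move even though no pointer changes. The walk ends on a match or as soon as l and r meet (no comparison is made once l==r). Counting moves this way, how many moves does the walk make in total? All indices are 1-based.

16 moves

[1,20] -4+39=35 <64 → l++
[2,20] -2+39=37 <64 → l++
[3,20] 0+39=39 <64 → l++
[4,20] 1+39=40 <64 → l++
[5,20] 2+39=41 <64 → l++
[6,20] 3+39=42 <64 → l++
[7,20] 6+39=45 <64 → l++
[8,20] 7+39=46 <64 → l++
[9,20] 15+39=54 <64 → l++
[10,20] 17+39=56 <64 → l++
[11,20] 19+39=58 <64 → l++
[12,20] 21+39=60 <64 → l++
[13,20] 22+39=61 <64 → l++
[14,20] 23+39=62 <64 → l++
[15,20] 26+39=65 >64 → r--
[15,19] 26+38=64 → found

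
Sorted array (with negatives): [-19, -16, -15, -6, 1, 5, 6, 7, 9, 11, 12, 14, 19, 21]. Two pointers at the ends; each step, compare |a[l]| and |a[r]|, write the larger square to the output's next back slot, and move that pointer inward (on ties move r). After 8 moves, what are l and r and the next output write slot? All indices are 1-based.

l=4, r=9, next write slot=6

l=1 r=14: |-19|<=|21| out[14]=441, r--
l=1 r=13: |-19|<=|19| out[13]=361, r--
l=1 r=12: |-19|>|14| out[12]=361, l++
l=2 r=12: |-16|>|14| out[11]=256, l++
l=3 r=12: |-15|>|14| out[10]=225, l++
l=4 r=12: |-6|<=|14| out[9]=196, r--
l=4 r=11: |-6|<=|12| out[8]=144, r--
l=4 r=10: |-6|<=|11| out[7]=121, r--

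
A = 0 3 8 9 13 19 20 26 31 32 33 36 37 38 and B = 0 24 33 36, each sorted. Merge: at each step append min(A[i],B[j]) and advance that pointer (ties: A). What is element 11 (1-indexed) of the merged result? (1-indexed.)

i=1 j=1: A[i]=0<=B[j]=0 take 0, i++
i=2 j=1: A[i]=3>B[j]=0 take 0, j++
i=2 j=2: A[i]=3<=B[j]=24 take 3, i++
i=3 j=2: A[i]=8<=B[j]=24 take 8, i++
i=4 j=2: A[i]=9<=B[j]=24 take 9, i++
i=5 j=2: A[i]=13<=B[j]=24 take 13, i++
i=6 j=2: A[i]=19<=B[j]=24 take 19, i++
i=7 j=2: A[i]=20<=B[j]=24 take 20, i++
i=8 j=2: A[i]=26>B[j]=24 take 24, j++
i=8 j=3: A[i]=26<=B[j]=33 take 26, i++
i=9 j=3: A[i]=31<=B[j]=33 take 31, i++
i=10 j=3: A[i]=32<=B[j]=33 take 32, i++
i=11 j=3: A[i]=33<=B[j]=33 take 33, i++
i=12 j=3: A[i]=36>B[j]=33 take 33, j++
i=12 j=4: A[i]=36<=B[j]=36 take 36, i++
i=13 j=4: A[i]=37>B[j]=36 take 36, j++
i=13 j=5: B done, take A[i]=37, i++
i=14 j=5: B done, take A[i]=38, i++

merged[11] = 31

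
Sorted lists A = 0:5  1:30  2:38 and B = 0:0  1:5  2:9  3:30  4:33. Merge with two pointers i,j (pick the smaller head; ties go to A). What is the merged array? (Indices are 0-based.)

[0, 5, 5, 9, 30, 30, 33, 38]

[i=0,j=0] A[i]=5>B[j]=0 take 0 → j++
[i=0,j=1] A[i]=5<=B[j]=5 take 5 → i++
[i=1,j=1] A[i]=30>B[j]=5 take 5 → j++
[i=1,j=2] A[i]=30>B[j]=9 take 9 → j++
[i=1,j=3] A[i]=30<=B[j]=30 take 30 → i++
[i=2,j=3] A[i]=38>B[j]=30 take 30 → j++
[i=2,j=4] A[i]=38>B[j]=33 take 33 → j++
[i=2,j=5] B done, take A[i]=38 → i++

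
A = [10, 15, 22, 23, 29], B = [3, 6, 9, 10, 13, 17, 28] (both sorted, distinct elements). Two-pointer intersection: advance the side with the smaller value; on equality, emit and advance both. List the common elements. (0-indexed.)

[i=0,j=0] 10>3 → j++
[i=0,j=1] 10>6 → j++
[i=0,j=2] 10>9 → j++
[i=0,j=3] 10==10 emit → i++,j++
[i=1,j=4] 15>13 → j++
[i=1,j=5] 15<17 → i++
[i=2,j=5] 22>17 → j++
[i=2,j=6] 22<28 → i++
[i=3,j=6] 23<28 → i++
[i=4,j=6] 29>28 → j++

intersection = [10]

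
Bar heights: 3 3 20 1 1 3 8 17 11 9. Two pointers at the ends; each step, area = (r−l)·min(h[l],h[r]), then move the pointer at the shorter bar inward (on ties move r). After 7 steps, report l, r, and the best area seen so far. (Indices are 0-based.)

l=2, r=4, best area=85

l=0 r=9: min(3,9)*9=27 best=27 *, l++
l=1 r=9: min(3,9)*8=24 best=27, l++
l=2 r=9: min(20,9)*7=63 best=63 *, r--
l=2 r=8: min(20,11)*6=66 best=66 *, r--
l=2 r=7: min(20,17)*5=85 best=85 *, r--
l=2 r=6: min(20,8)*4=32 best=85, r--
l=2 r=5: min(20,3)*3=9 best=85, r--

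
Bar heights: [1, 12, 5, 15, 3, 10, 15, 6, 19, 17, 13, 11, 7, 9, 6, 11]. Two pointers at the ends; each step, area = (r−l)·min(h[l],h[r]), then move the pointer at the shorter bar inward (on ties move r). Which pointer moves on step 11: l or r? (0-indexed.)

l=0 r=15: min(1,11)*15=15 best=15 *, l++
l=1 r=15: min(12,11)*14=154 best=154 *, r--
l=1 r=14: min(12,6)*13=78 best=154, r--
l=1 r=13: min(12,9)*12=108 best=154, r--
l=1 r=12: min(12,7)*11=77 best=154, r--
l=1 r=11: min(12,11)*10=110 best=154, r--
l=1 r=10: min(12,13)*9=108 best=154, l++
l=2 r=10: min(5,13)*8=40 best=154, l++
l=3 r=10: min(15,13)*7=91 best=154, r--
l=3 r=9: min(15,17)*6=90 best=154, l++
l=4 r=9: min(3,17)*5=15 best=154, l++

l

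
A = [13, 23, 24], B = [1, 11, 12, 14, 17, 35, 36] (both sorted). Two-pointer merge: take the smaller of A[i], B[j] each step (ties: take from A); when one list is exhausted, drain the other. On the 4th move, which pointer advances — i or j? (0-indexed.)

i

i=0 j=0: A[i]=13>B[j]=1 take 1, j++
i=0 j=1: A[i]=13>B[j]=11 take 11, j++
i=0 j=2: A[i]=13>B[j]=12 take 12, j++
i=0 j=3: A[i]=13<=B[j]=14 take 13, i++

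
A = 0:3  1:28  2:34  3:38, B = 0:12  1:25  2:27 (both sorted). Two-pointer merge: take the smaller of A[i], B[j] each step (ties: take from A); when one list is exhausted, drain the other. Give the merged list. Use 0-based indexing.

[i=0,j=0] A[i]=3<=B[j]=12 take 3 → i++
[i=1,j=0] A[i]=28>B[j]=12 take 12 → j++
[i=1,j=1] A[i]=28>B[j]=25 take 25 → j++
[i=1,j=2] A[i]=28>B[j]=27 take 27 → j++
[i=1,j=3] B done, take A[i]=28 → i++
[i=2,j=3] B done, take A[i]=34 → i++
[i=3,j=3] B done, take A[i]=38 → i++

[3, 12, 25, 27, 28, 34, 38]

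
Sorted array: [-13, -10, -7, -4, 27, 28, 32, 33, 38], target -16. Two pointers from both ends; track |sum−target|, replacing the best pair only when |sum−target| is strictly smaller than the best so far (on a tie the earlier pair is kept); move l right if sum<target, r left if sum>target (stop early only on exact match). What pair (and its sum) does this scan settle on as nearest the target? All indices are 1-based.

[1,9] -13+38=25 d=41 * → r--
[1,8] -13+33=20 d=36 * → r--
[1,7] -13+32=19 d=35 * → r--
[1,6] -13+28=15 d=31 * → r--
[1,5] -13+27=14 d=30 * → r--
[1,4] -13+-4=-17 d=1 * → l++
[2,4] -10+-4=-14 d=2 → r--
[2,3] -10+-7=-17 d=1 → l++

pair (-13, -4) with sum -17 (|Δ|=1)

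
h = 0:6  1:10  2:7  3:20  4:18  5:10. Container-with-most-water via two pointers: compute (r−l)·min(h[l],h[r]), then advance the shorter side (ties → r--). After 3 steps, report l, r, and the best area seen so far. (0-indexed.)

l=2, r=4, best area=40

[0,5] min(6,10)*5=30 best=30 * → l++
[1,5] min(10,10)*4=40 best=40 * → r--
[1,4] min(10,18)*3=30 best=40 → l++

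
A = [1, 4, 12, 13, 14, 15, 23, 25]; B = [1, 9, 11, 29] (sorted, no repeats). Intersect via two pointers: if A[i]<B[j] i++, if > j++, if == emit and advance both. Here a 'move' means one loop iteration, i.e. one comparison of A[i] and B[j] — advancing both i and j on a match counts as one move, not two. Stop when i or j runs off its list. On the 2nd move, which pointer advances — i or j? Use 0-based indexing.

i

[i=0,j=0] 1==1 emit → i++,j++
[i=1,j=1] 4<9 → i++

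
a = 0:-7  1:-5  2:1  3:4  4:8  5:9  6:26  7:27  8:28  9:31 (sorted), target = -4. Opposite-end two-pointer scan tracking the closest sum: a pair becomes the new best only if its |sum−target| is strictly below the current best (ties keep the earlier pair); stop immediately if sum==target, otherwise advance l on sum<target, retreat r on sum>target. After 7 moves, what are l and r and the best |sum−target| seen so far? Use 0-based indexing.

[0,9] -7+31=24 d=28 * → r--
[0,8] -7+28=21 d=25 * → r--
[0,7] -7+27=20 d=24 * → r--
[0,6] -7+26=19 d=23 * → r--
[0,5] -7+9=2 d=6 * → r--
[0,4] -7+8=1 d=5 * → r--
[0,3] -7+4=-3 d=1 * → r--

l=0, r=2, best |Δ|=1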